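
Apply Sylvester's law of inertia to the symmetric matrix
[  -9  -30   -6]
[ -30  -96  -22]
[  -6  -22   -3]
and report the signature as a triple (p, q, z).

Answer: (1, 1, 1)

Derivation:
step 0: pivot -9 → sign −
step 1: pivot 4 → sign +
step 2: row/col 2 already zero → sign 0
signature = (1, 1, 1)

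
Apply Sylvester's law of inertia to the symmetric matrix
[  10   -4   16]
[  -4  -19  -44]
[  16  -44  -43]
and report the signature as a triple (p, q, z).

step 0: pivot 10 → sign +
step 1: pivot -103/5 → sign −
step 2: pivot 3/103 → sign +
signature = (2, 1, 0)

Answer: (2, 1, 0)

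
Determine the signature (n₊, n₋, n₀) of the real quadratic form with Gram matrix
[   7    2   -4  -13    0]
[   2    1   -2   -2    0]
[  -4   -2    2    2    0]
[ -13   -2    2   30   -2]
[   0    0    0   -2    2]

step 0: pivot 7 → sign +
step 1: pivot 3/7 → sign +
step 2: pivot -2 → sign −
step 3: pivot 1 → sign +
step 4: pivot -2 → sign −
signature = (3, 2, 0)

Answer: (3, 2, 0)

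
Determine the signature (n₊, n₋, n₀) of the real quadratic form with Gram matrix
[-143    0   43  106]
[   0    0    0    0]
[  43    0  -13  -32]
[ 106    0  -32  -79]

Answer: (0, 3, 1)

Derivation:
step 0: pivot -143 → sign −
step 1: pivot -10/143 → sign −
step 2: pivot -1/5 → sign −
step 3: row/col 3 already zero → sign 0
signature = (0, 3, 1)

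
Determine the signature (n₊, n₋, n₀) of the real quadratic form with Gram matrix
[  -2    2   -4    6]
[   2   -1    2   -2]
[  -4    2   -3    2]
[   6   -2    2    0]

step 0: pivot -2 → sign −
step 1: pivot 1 → sign +
step 2: pivot 1 → sign +
step 3: pivot -2 → sign −
signature = (2, 2, 0)

Answer: (2, 2, 0)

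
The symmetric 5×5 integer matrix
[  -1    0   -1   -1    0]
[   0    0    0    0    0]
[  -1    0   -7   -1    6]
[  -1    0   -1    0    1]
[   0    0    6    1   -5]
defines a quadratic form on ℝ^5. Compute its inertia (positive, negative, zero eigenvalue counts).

Answer: (1, 2, 2)

Derivation:
step 0: pivot -1 → sign −
step 1: pivot -6 → sign −
step 2: pivot 1 → sign +
step 3: row/col 3 already zero → sign 0
step 4: row/col 4 already zero → sign 0
signature = (1, 2, 2)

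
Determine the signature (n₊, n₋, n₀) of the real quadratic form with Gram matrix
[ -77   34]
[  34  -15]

step 0: pivot -77 → sign −
step 1: pivot 1/77 → sign +
signature = (1, 1, 0)

Answer: (1, 1, 0)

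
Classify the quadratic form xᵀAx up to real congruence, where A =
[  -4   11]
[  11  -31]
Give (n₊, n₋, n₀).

Answer: (0, 2, 0)

Derivation:
step 0: pivot -4 → sign −
step 1: pivot -3/4 → sign −
signature = (0, 2, 0)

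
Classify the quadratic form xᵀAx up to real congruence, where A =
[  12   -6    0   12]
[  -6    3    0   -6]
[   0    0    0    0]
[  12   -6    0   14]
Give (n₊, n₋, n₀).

Answer: (2, 0, 2)

Derivation:
step 0: pivot 12 → sign +
step 1: pivot 2 → sign +
step 2: row/col 2 already zero → sign 0
step 3: row/col 3 already zero → sign 0
signature = (2, 0, 2)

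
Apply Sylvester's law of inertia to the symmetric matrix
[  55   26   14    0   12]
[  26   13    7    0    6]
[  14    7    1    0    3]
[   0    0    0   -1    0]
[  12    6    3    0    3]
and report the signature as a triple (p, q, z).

step 0: pivot 55 → sign +
step 1: pivot 39/55 → sign +
step 2: pivot -36/13 → sign −
step 3: pivot -1 → sign −
step 4: pivot 1/4 → sign +
signature = (3, 2, 0)

Answer: (3, 2, 0)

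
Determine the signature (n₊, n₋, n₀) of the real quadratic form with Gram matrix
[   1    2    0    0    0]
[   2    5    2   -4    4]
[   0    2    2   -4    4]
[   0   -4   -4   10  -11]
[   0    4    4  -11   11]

step 0: pivot 1 → sign +
step 1: pivot 1 → sign +
step 2: pivot -2 → sign −
step 3: pivot 2 → sign +
step 4: pivot -3/2 → sign −
signature = (3, 2, 0)

Answer: (3, 2, 0)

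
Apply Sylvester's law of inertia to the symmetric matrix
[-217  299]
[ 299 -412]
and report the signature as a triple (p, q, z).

Answer: (0, 2, 0)

Derivation:
step 0: pivot -217 → sign −
step 1: pivot -3/217 → sign −
signature = (0, 2, 0)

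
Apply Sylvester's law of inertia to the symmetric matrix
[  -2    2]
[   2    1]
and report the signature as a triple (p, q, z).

step 0: pivot -2 → sign −
step 1: pivot 3 → sign +
signature = (1, 1, 0)

Answer: (1, 1, 0)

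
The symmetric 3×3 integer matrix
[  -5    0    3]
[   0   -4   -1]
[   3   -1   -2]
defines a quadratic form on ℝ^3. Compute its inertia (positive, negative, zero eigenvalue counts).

step 0: pivot -5 → sign −
step 1: pivot -4 → sign −
step 2: pivot 1/20 → sign +
signature = (1, 2, 0)

Answer: (1, 2, 0)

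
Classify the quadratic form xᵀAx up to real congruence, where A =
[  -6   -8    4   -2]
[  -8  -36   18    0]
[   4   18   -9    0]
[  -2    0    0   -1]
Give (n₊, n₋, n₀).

step 0: pivot -6 → sign −
step 1: pivot -76/3 → sign −
step 2: pivot -1/19 → sign −
step 3: row/col 3 already zero → sign 0
signature = (0, 3, 1)

Answer: (0, 3, 1)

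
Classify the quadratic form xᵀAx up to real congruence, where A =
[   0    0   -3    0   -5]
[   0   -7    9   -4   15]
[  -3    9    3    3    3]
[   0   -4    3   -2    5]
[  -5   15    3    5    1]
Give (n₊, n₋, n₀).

Answer: (2, 3, 0)

Derivation:
step 0: pivot -7 → sign −
step 1: pivot 102/7 → sign +
step 2: pivot -21/34 → sign −
step 3: pivot 2/7 → sign +
step 4: pivot -2/3 → sign −
signature = (2, 3, 0)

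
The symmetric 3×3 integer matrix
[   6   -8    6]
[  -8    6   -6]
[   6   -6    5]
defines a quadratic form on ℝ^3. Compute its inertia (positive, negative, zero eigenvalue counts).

Answer: (1, 2, 0)

Derivation:
step 0: pivot 6 → sign +
step 1: pivot -14/3 → sign −
step 2: pivot -1/7 → sign −
signature = (1, 2, 0)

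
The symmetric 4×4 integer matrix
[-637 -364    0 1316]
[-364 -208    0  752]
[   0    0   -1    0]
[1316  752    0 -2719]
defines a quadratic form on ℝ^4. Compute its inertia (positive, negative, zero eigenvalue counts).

step 0: pivot -637 → sign −
step 1: pivot -1 → sign −
step 2: pivot -3/13 → sign −
step 3: row/col 3 already zero → sign 0
signature = (0, 3, 1)

Answer: (0, 3, 1)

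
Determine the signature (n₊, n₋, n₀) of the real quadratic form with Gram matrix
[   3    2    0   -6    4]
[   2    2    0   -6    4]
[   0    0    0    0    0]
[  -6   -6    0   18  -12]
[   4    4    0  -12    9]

step 0: pivot 3 → sign +
step 1: pivot 2/3 → sign +
step 2: pivot 1 → sign +
step 3: row/col 3 already zero → sign 0
step 4: row/col 4 already zero → sign 0
signature = (3, 0, 2)

Answer: (3, 0, 2)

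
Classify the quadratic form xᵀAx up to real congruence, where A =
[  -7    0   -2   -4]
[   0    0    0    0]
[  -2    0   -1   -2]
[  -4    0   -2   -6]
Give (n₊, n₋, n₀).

Answer: (0, 3, 1)

Derivation:
step 0: pivot -7 → sign −
step 1: pivot -3/7 → sign −
step 2: pivot -2 → sign −
step 3: row/col 3 already zero → sign 0
signature = (0, 3, 1)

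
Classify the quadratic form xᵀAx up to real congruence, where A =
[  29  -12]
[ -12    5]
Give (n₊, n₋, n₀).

step 0: pivot 29 → sign +
step 1: pivot 1/29 → sign +
signature = (2, 0, 0)

Answer: (2, 0, 0)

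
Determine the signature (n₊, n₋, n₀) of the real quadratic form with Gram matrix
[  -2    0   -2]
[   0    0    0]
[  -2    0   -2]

Answer: (0, 1, 2)

Derivation:
step 0: pivot -2 → sign −
step 1: row/col 1 already zero → sign 0
step 2: row/col 2 already zero → sign 0
signature = (0, 1, 2)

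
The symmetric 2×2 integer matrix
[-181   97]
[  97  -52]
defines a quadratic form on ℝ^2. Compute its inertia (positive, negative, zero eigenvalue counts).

Answer: (0, 2, 0)

Derivation:
step 0: pivot -181 → sign −
step 1: pivot -3/181 → sign −
signature = (0, 2, 0)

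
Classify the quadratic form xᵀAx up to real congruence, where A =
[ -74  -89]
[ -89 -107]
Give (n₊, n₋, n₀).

Answer: (1, 1, 0)

Derivation:
step 0: pivot -74 → sign −
step 1: pivot 3/74 → sign +
signature = (1, 1, 0)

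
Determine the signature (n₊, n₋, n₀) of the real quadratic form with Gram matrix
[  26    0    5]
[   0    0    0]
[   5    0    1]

step 0: pivot 26 → sign +
step 1: pivot 1/26 → sign +
step 2: row/col 2 already zero → sign 0
signature = (2, 0, 1)

Answer: (2, 0, 1)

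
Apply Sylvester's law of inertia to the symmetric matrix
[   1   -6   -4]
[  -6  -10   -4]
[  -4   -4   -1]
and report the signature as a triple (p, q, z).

step 0: pivot 1 → sign +
step 1: pivot -46 → sign −
step 2: pivot 1/23 → sign +
signature = (2, 1, 0)

Answer: (2, 1, 0)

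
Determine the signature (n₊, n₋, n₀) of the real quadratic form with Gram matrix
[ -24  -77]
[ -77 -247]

step 0: pivot -24 → sign −
step 1: pivot 1/24 → sign +
signature = (1, 1, 0)

Answer: (1, 1, 0)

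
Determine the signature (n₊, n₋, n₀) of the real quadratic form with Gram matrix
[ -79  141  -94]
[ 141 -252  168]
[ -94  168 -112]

Answer: (0, 2, 1)

Derivation:
step 0: pivot -79 → sign −
step 1: pivot -27/79 → sign −
step 2: row/col 2 already zero → sign 0
signature = (0, 2, 1)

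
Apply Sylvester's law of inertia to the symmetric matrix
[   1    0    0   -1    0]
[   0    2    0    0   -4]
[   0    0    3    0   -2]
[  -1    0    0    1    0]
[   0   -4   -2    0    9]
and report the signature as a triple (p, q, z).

step 0: pivot 1 → sign +
step 1: pivot 2 → sign +
step 2: pivot 3 → sign +
step 3: pivot -1/3 → sign −
step 4: row/col 4 already zero → sign 0
signature = (3, 1, 1)

Answer: (3, 1, 1)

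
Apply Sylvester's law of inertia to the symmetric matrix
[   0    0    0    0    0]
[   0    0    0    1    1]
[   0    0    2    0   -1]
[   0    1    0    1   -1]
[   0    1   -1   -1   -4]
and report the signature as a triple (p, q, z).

Answer: (2, 2, 1)

Derivation:
step 0: pivot 2 → sign +
step 1: pivot 1 → sign +
step 2: pivot -1 → sign −
step 3: pivot -3/2 → sign −
step 4: row/col 4 already zero → sign 0
signature = (2, 2, 1)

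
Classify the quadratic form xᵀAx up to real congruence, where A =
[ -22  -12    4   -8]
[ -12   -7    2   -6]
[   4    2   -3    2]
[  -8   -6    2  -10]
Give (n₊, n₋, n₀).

step 0: pivot -22 → sign −
step 1: pivot -5/11 → sign −
step 2: pivot -11/5 → sign −
step 3: pivot -6/11 → sign −
signature = (0, 4, 0)

Answer: (0, 4, 0)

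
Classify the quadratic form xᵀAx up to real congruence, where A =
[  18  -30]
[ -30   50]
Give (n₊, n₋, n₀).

step 0: pivot 18 → sign +
step 1: row/col 1 already zero → sign 0
signature = (1, 0, 1)

Answer: (1, 0, 1)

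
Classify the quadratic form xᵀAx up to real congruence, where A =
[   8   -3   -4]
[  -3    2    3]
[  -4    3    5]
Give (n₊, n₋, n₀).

Answer: (3, 0, 0)

Derivation:
step 0: pivot 8 → sign +
step 1: pivot 7/8 → sign +
step 2: pivot 3/7 → sign +
signature = (3, 0, 0)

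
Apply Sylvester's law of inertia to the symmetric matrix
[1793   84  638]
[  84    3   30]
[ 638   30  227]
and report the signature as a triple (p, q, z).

step 0: pivot 1793 → sign +
step 1: pivot -1677/1793 → sign −
step 2: pivot -3/559 → sign −
signature = (1, 2, 0)

Answer: (1, 2, 0)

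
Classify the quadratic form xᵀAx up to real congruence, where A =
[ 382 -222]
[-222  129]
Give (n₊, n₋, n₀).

Answer: (1, 1, 0)

Derivation:
step 0: pivot 382 → sign +
step 1: pivot -3/191 → sign −
signature = (1, 1, 0)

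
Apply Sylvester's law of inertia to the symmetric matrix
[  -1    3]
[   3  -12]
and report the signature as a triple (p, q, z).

Answer: (0, 2, 0)

Derivation:
step 0: pivot -1 → sign −
step 1: pivot -3 → sign −
signature = (0, 2, 0)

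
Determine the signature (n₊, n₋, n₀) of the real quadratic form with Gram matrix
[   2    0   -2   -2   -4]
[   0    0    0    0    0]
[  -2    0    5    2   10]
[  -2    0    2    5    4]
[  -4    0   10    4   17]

step 0: pivot 2 → sign +
step 1: pivot 3 → sign +
step 2: pivot 3 → sign +
step 3: pivot -3 → sign −
step 4: row/col 4 already zero → sign 0
signature = (3, 1, 1)

Answer: (3, 1, 1)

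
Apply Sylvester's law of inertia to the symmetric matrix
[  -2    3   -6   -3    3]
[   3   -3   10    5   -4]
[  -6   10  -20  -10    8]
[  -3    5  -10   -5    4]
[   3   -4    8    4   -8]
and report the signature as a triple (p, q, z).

step 0: pivot -2 → sign −
step 1: pivot 3/2 → sign +
step 2: pivot -8/3 → sign −
step 3: pivot -3 → sign −
step 4: row/col 4 already zero → sign 0
signature = (1, 3, 1)

Answer: (1, 3, 1)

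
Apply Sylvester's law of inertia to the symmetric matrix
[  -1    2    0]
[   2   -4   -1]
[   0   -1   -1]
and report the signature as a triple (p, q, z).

Answer: (1, 2, 0)

Derivation:
step 0: pivot -1 → sign −
step 1: pivot -1 → sign −
step 2: pivot 1 → sign +
signature = (1, 2, 0)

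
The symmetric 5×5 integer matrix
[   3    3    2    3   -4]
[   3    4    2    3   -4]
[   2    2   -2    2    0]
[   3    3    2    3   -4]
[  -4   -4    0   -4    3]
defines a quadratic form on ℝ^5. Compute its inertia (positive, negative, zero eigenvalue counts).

step 0: pivot 3 → sign +
step 1: pivot 1 → sign +
step 2: pivot -10/3 → sign −
step 3: pivot -1/5 → sign −
step 4: row/col 4 already zero → sign 0
signature = (2, 2, 1)

Answer: (2, 2, 1)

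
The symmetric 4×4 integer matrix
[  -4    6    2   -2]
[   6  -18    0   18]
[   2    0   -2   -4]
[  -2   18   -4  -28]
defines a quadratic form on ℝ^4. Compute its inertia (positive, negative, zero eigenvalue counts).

step 0: pivot -4 → sign −
step 1: pivot -9 → sign −
step 2: pivot -2 → sign −
step 3: row/col 3 already zero → sign 0
signature = (0, 3, 1)

Answer: (0, 3, 1)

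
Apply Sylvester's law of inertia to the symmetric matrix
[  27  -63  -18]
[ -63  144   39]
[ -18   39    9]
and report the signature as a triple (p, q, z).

step 0: pivot 27 → sign +
step 1: pivot -3 → sign −
step 2: row/col 2 already zero → sign 0
signature = (1, 1, 1)

Answer: (1, 1, 1)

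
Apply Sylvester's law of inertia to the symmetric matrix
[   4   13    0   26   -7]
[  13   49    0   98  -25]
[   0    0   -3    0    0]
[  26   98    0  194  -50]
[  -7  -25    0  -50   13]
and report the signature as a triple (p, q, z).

step 0: pivot 4 → sign +
step 1: pivot 27/4 → sign +
step 2: pivot -3 → sign −
step 3: pivot -2 → sign −
step 4: row/col 4 already zero → sign 0
signature = (2, 2, 1)

Answer: (2, 2, 1)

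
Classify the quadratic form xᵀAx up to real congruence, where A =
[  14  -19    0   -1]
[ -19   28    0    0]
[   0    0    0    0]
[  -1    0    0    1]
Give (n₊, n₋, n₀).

Answer: (3, 0, 1)

Derivation:
step 0: pivot 14 → sign +
step 1: pivot 31/14 → sign +
step 2: pivot 3/31 → sign +
step 3: row/col 3 already zero → sign 0
signature = (3, 0, 1)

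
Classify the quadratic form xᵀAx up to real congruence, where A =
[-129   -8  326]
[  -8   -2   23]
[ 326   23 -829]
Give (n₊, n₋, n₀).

Answer: (0, 3, 0)

Derivation:
step 0: pivot -129 → sign −
step 1: pivot -194/129 → sign −
step 2: pivot -1/194 → sign −
signature = (0, 3, 0)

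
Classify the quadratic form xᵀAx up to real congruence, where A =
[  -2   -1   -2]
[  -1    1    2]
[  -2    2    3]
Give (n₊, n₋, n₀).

Answer: (1, 2, 0)

Derivation:
step 0: pivot -2 → sign −
step 1: pivot 3/2 → sign +
step 2: pivot -1 → sign −
signature = (1, 2, 0)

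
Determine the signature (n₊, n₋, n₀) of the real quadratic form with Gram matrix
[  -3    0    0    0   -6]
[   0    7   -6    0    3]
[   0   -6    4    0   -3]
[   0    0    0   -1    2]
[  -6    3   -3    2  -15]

step 0: pivot -3 → sign −
step 1: pivot 7 → sign +
step 2: pivot -8/7 → sign −
step 3: pivot -1 → sign −
step 4: pivot -1/8 → sign −
signature = (1, 4, 0)

Answer: (1, 4, 0)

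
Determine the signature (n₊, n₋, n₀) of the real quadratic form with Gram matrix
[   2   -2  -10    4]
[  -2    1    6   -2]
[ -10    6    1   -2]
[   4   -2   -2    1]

step 0: pivot 2 → sign +
step 1: pivot -1 → sign −
step 2: pivot -33 → sign −
step 3: pivot 1/33 → sign +
signature = (2, 2, 0)

Answer: (2, 2, 0)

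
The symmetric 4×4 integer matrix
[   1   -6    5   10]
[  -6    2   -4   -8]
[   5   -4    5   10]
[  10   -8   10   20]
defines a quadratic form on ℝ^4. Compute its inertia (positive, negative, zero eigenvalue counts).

step 0: pivot 1 → sign +
step 1: pivot -34 → sign −
step 2: pivot -2/17 → sign −
step 3: row/col 3 already zero → sign 0
signature = (1, 2, 1)

Answer: (1, 2, 1)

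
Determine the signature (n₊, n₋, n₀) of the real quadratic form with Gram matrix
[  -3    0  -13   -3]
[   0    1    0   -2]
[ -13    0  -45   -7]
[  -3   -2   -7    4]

step 0: pivot -3 → sign −
step 1: pivot 1 → sign +
step 2: pivot 34/3 → sign +
step 3: pivot -3/17 → sign −
signature = (2, 2, 0)

Answer: (2, 2, 0)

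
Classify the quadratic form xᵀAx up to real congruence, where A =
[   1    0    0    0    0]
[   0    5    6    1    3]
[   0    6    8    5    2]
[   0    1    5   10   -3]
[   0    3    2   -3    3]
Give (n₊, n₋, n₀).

step 0: pivot 1 → sign +
step 1: pivot 5 → sign +
step 2: pivot 4/5 → sign +
step 3: pivot -33/4 → sign −
step 4: pivot -2/33 → sign −
signature = (3, 2, 0)

Answer: (3, 2, 0)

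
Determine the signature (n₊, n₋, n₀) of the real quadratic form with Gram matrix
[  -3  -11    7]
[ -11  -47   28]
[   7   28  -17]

step 0: pivot -3 → sign −
step 1: pivot -20/3 → sign −
step 2: pivot 3/20 → sign +
signature = (1, 2, 0)

Answer: (1, 2, 0)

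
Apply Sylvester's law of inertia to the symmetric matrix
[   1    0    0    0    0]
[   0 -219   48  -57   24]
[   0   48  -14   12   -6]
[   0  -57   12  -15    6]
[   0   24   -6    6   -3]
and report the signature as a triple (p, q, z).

Answer: (1, 3, 1)

Derivation:
step 0: pivot 1 → sign +
step 1: pivot -219 → sign −
step 2: pivot -254/73 → sign −
step 3: pivot -12/127 → sign −
step 4: row/col 4 already zero → sign 0
signature = (1, 3, 1)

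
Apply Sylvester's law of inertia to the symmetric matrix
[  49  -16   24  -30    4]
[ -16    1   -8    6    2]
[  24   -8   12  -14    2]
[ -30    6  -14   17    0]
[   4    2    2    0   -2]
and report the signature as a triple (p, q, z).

step 0: pivot 49 → sign +
step 1: pivot -207/49 → sign −
step 2: pivot 52/207 → sign +
step 3: pivot -10/13 → sign −
step 4: pivot 3/10 → sign +
signature = (3, 2, 0)

Answer: (3, 2, 0)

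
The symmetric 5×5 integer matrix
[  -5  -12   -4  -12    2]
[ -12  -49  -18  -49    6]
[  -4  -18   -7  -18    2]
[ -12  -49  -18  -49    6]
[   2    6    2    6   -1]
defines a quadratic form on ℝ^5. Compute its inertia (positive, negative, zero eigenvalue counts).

step 0: pivot -5 → sign −
step 1: pivot -101/5 → sign −
step 2: pivot -31/101 → sign −
step 3: pivot -3/31 → sign −
step 4: row/col 4 already zero → sign 0
signature = (0, 4, 1)

Answer: (0, 4, 1)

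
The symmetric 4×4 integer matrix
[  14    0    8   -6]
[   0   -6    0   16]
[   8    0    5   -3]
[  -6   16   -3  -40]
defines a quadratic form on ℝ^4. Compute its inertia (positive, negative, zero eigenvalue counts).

Answer: (2, 2, 0)

Derivation:
step 0: pivot 14 → sign +
step 1: pivot -6 → sign −
step 2: pivot 3/7 → sign +
step 3: pivot -1/3 → sign −
signature = (2, 2, 0)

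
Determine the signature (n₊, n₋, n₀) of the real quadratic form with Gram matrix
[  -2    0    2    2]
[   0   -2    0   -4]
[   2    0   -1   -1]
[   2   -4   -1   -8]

step 0: pivot -2 → sign −
step 1: pivot -2 → sign −
step 2: pivot 1 → sign +
step 3: pivot 1 → sign +
signature = (2, 2, 0)

Answer: (2, 2, 0)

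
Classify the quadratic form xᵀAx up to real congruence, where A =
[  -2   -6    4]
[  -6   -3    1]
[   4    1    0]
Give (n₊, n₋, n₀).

step 0: pivot -2 → sign −
step 1: pivot 15 → sign +
step 2: pivot -1/15 → sign −
signature = (1, 2, 0)

Answer: (1, 2, 0)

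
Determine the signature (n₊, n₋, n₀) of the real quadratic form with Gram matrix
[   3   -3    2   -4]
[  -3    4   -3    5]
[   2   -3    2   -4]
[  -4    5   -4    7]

Answer: (3, 1, 0)

Derivation:
step 0: pivot 3 → sign +
step 1: pivot 1 → sign +
step 2: pivot -1/3 → sign −
step 3: pivot 1 → sign +
signature = (3, 1, 0)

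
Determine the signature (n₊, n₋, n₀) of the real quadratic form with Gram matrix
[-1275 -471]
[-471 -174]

step 0: pivot -1275 → sign −
step 1: pivot -3/425 → sign −
signature = (0, 2, 0)

Answer: (0, 2, 0)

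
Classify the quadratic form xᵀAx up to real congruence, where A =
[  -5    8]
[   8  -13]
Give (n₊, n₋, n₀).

Answer: (0, 2, 0)

Derivation:
step 0: pivot -5 → sign −
step 1: pivot -1/5 → sign −
signature = (0, 2, 0)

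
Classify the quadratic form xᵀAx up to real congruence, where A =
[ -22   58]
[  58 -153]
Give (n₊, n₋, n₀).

Answer: (0, 2, 0)

Derivation:
step 0: pivot -22 → sign −
step 1: pivot -1/11 → sign −
signature = (0, 2, 0)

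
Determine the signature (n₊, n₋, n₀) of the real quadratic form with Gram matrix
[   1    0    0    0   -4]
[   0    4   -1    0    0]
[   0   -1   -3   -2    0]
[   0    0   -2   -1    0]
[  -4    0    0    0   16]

step 0: pivot 1 → sign +
step 1: pivot 4 → sign +
step 2: pivot -13/4 → sign −
step 3: pivot 3/13 → sign +
step 4: row/col 4 already zero → sign 0
signature = (3, 1, 1)

Answer: (3, 1, 1)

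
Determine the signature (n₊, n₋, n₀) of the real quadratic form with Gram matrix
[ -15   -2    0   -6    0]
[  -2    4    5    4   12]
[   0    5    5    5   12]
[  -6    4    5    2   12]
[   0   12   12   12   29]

Answer: (2, 3, 0)

Derivation:
step 0: pivot -15 → sign −
step 1: pivot 64/15 → sign +
step 2: pivot -55/64 → sign −
step 3: pivot -6/11 → sign −
step 4: pivot 1/5 → sign +
signature = (2, 3, 0)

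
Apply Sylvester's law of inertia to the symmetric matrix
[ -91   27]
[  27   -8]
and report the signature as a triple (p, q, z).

Answer: (1, 1, 0)

Derivation:
step 0: pivot -91 → sign −
step 1: pivot 1/91 → sign +
signature = (1, 1, 0)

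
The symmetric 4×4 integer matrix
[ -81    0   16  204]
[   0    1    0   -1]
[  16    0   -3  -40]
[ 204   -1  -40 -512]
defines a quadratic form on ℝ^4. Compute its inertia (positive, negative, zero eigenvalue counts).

step 0: pivot -81 → sign −
step 1: pivot 1 → sign +
step 2: pivot 13/81 → sign +
step 3: pivot 3/13 → sign +
signature = (3, 1, 0)

Answer: (3, 1, 0)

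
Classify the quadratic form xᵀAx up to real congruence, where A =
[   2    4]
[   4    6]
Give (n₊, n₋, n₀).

Answer: (1, 1, 0)

Derivation:
step 0: pivot 2 → sign +
step 1: pivot -2 → sign −
signature = (1, 1, 0)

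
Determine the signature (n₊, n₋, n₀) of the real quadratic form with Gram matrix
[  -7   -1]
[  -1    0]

Answer: (1, 1, 0)

Derivation:
step 0: pivot -7 → sign −
step 1: pivot 1/7 → sign +
signature = (1, 1, 0)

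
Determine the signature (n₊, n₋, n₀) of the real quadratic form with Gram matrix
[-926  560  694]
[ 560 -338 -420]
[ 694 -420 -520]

Answer: (1, 2, 0)

Derivation:
step 0: pivot -926 → sign −
step 1: pivot 306/463 → sign +
step 2: pivot -2/153 → sign −
signature = (1, 2, 0)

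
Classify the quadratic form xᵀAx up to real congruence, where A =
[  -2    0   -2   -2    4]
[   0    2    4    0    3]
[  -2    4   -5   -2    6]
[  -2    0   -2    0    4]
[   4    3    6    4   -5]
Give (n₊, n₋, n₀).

Answer: (2, 3, 0)

Derivation:
step 0: pivot -2 → sign −
step 1: pivot 2 → sign +
step 2: pivot -11 → sign −
step 3: pivot 2 → sign +
step 4: pivot -1/22 → sign −
signature = (2, 3, 0)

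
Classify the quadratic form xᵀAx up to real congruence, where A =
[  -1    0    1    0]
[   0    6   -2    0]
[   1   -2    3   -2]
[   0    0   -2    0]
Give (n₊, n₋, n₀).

Answer: (2, 2, 0)

Derivation:
step 0: pivot -1 → sign −
step 1: pivot 6 → sign +
step 2: pivot 10/3 → sign +
step 3: pivot -6/5 → sign −
signature = (2, 2, 0)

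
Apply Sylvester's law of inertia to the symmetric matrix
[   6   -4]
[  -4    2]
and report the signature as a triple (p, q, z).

step 0: pivot 6 → sign +
step 1: pivot -2/3 → sign −
signature = (1, 1, 0)

Answer: (1, 1, 0)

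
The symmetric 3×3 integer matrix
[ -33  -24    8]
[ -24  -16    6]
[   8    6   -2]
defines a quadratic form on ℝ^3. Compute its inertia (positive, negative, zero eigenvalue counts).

Answer: (1, 2, 0)

Derivation:
step 0: pivot -33 → sign −
step 1: pivot 16/11 → sign +
step 2: pivot -1/12 → sign −
signature = (1, 2, 0)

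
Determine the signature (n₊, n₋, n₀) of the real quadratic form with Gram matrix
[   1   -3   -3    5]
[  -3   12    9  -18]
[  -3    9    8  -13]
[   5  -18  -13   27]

Answer: (3, 1, 0)

Derivation:
step 0: pivot 1 → sign +
step 1: pivot 3 → sign +
step 2: pivot -1 → sign −
step 3: pivot 3 → sign +
signature = (3, 1, 0)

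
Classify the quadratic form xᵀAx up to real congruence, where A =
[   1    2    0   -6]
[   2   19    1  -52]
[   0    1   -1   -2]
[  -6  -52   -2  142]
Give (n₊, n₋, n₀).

step 0: pivot 1 → sign +
step 1: pivot 15 → sign +
step 2: pivot -16/15 → sign −
step 3: pivot -1/4 → sign −
signature = (2, 2, 0)

Answer: (2, 2, 0)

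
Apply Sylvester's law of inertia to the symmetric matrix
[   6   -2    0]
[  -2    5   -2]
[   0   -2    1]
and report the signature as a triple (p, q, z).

step 0: pivot 6 → sign +
step 1: pivot 13/3 → sign +
step 2: pivot 1/13 → sign +
signature = (3, 0, 0)

Answer: (3, 0, 0)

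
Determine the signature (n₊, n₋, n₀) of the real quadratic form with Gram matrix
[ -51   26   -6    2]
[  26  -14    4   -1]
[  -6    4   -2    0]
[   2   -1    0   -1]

Answer: (0, 4, 0)

Derivation:
step 0: pivot -51 → sign −
step 1: pivot -38/51 → sign −
step 2: pivot -2/19 → sign −
step 3: pivot -1/2 → sign −
signature = (0, 4, 0)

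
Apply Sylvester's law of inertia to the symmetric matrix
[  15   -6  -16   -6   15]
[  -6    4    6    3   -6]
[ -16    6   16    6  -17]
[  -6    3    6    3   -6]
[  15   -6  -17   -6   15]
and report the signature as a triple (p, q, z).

step 0: pivot 15 → sign +
step 1: pivot 8/5 → sign +
step 2: pivot -7/6 → sign −
step 3: pivot 3/7 → sign +
step 4: pivot 3/4 → sign +
signature = (4, 1, 0)

Answer: (4, 1, 0)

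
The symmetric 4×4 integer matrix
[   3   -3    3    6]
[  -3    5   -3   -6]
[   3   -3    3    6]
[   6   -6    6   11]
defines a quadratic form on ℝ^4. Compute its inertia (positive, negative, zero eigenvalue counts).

Answer: (2, 1, 1)

Derivation:
step 0: pivot 3 → sign +
step 1: pivot 2 → sign +
step 2: pivot -1 → sign −
step 3: row/col 3 already zero → sign 0
signature = (2, 1, 1)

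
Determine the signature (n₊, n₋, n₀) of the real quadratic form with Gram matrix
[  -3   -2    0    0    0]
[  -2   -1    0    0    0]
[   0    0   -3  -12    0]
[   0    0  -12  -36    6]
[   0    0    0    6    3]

step 0: pivot -3 → sign −
step 1: pivot 1/3 → sign +
step 2: pivot -3 → sign −
step 3: pivot 12 → sign +
step 4: row/col 4 already zero → sign 0
signature = (2, 2, 1)

Answer: (2, 2, 1)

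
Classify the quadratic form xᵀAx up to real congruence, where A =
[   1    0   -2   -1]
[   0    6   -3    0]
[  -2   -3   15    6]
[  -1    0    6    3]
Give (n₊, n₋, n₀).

Answer: (4, 0, 0)

Derivation:
step 0: pivot 1 → sign +
step 1: pivot 6 → sign +
step 2: pivot 19/2 → sign +
step 3: pivot 6/19 → sign +
signature = (4, 0, 0)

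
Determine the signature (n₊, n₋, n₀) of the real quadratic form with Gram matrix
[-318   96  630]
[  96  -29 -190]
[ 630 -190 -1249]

Answer: (1, 2, 0)

Derivation:
step 0: pivot -318 → sign −
step 1: pivot -1/53 → sign −
step 2: pivot 1 → sign +
signature = (1, 2, 0)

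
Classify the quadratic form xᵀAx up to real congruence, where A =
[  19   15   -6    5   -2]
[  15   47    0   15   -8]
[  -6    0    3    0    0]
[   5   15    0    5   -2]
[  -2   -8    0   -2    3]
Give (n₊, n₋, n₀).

Answer: (5, 0, 0)

Derivation:
step 0: pivot 19 → sign +
step 1: pivot 668/19 → sign +
step 2: pivot 78/167 → sign +
step 3: pivot 5/26 → sign +
step 4: pivot 1/5 → sign +
signature = (5, 0, 0)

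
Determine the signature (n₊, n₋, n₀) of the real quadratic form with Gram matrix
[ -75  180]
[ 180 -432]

step 0: pivot -75 → sign −
step 1: row/col 1 already zero → sign 0
signature = (0, 1, 1)

Answer: (0, 1, 1)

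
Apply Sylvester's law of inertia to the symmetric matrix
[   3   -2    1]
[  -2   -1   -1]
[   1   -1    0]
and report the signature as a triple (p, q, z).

step 0: pivot 3 → sign +
step 1: pivot -7/3 → sign −
step 2: pivot -2/7 → sign −
signature = (1, 2, 0)

Answer: (1, 2, 0)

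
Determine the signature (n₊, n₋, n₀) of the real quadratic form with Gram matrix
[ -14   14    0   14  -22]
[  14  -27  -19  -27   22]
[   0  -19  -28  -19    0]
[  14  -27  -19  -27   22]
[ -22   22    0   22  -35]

step 0: pivot -14 → sign −
step 1: pivot -13 → sign −
step 2: pivot -3/13 → sign −
step 3: pivot -3/7 → sign −
step 4: row/col 4 already zero → sign 0
signature = (0, 4, 1)

Answer: (0, 4, 1)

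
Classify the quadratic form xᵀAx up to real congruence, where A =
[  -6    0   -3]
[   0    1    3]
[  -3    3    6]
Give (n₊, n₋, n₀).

Answer: (1, 2, 0)

Derivation:
step 0: pivot -6 → sign −
step 1: pivot 1 → sign +
step 2: pivot -3/2 → sign −
signature = (1, 2, 0)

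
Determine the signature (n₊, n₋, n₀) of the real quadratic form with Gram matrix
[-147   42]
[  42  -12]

step 0: pivot -147 → sign −
step 1: row/col 1 already zero → sign 0
signature = (0, 1, 1)

Answer: (0, 1, 1)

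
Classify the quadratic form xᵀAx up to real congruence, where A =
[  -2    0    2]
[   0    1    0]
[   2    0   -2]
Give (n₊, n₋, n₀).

step 0: pivot -2 → sign −
step 1: pivot 1 → sign +
step 2: row/col 2 already zero → sign 0
signature = (1, 1, 1)

Answer: (1, 1, 1)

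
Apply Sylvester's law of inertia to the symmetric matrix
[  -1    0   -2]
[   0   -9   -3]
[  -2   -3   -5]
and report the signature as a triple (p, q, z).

Answer: (0, 2, 1)

Derivation:
step 0: pivot -1 → sign −
step 1: pivot -9 → sign −
step 2: row/col 2 already zero → sign 0
signature = (0, 2, 1)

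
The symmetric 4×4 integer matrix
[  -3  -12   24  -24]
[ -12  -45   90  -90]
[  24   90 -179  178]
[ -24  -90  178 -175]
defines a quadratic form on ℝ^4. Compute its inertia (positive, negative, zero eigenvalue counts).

Answer: (3, 1, 0)

Derivation:
step 0: pivot -3 → sign −
step 1: pivot 3 → sign +
step 2: pivot 1 → sign +
step 3: pivot 1 → sign +
signature = (3, 1, 0)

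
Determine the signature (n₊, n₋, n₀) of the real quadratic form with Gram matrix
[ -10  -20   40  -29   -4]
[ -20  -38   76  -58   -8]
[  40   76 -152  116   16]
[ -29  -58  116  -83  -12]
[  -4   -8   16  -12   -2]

Answer: (2, 2, 1)

Derivation:
step 0: pivot -10 → sign −
step 1: pivot 2 → sign +
step 2: pivot 11/10 → sign +
step 3: pivot -6/11 → sign −
step 4: row/col 4 already zero → sign 0
signature = (2, 2, 1)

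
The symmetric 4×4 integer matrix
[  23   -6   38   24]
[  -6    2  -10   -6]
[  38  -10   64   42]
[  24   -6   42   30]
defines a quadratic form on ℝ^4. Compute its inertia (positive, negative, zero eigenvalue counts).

Answer: (3, 0, 1)

Derivation:
step 0: pivot 23 → sign +
step 1: pivot 10/23 → sign +
step 2: pivot 6/5 → sign +
step 3: row/col 3 already zero → sign 0
signature = (3, 0, 1)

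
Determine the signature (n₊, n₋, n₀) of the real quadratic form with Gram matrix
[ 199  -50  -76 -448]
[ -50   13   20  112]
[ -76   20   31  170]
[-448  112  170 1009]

step 0: pivot 199 → sign +
step 1: pivot 87/199 → sign +
step 2: pivot 3/29 → sign +
step 3: pivot -1/3 → sign −
signature = (3, 1, 0)

Answer: (3, 1, 0)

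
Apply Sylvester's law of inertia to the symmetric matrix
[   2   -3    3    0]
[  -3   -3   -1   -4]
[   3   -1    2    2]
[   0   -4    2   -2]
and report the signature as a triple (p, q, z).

step 0: pivot 2 → sign +
step 1: pivot -15/2 → sign −
step 2: pivot -13/15 → sign −
step 3: pivot 2/13 → sign +
signature = (2, 2, 0)

Answer: (2, 2, 0)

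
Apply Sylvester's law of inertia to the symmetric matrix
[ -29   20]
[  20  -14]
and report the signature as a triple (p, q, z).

step 0: pivot -29 → sign −
step 1: pivot -6/29 → sign −
signature = (0, 2, 0)

Answer: (0, 2, 0)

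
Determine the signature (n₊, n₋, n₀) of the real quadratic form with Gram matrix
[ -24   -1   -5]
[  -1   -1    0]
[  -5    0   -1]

Answer: (1, 2, 0)

Derivation:
step 0: pivot -24 → sign −
step 1: pivot -23/24 → sign −
step 2: pivot 2/23 → sign +
signature = (1, 2, 0)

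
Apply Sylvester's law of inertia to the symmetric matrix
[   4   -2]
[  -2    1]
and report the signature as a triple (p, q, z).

step 0: pivot 4 → sign +
step 1: row/col 1 already zero → sign 0
signature = (1, 0, 1)

Answer: (1, 0, 1)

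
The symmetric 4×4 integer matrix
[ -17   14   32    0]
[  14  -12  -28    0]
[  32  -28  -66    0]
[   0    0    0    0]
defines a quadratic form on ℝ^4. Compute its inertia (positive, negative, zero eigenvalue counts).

step 0: pivot -17 → sign −
step 1: pivot -8/17 → sign −
step 2: row/col 2 already zero → sign 0
step 3: row/col 3 already zero → sign 0
signature = (0, 2, 2)

Answer: (0, 2, 2)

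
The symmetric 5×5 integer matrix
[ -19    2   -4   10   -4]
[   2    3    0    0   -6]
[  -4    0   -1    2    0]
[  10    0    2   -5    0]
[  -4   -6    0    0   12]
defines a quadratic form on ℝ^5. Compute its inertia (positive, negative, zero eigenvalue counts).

Answer: (1, 3, 1)

Derivation:
step 0: pivot -19 → sign −
step 1: pivot 61/19 → sign +
step 2: pivot -13/61 → sign −
step 3: pivot -1/13 → sign −
step 4: row/col 4 already zero → sign 0
signature = (1, 3, 1)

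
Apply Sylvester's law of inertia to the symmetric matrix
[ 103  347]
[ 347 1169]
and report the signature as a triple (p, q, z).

step 0: pivot 103 → sign +
step 1: pivot -2/103 → sign −
signature = (1, 1, 0)

Answer: (1, 1, 0)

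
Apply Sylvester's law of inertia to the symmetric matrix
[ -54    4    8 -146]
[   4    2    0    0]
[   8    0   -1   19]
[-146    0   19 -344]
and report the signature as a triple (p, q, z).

step 0: pivot -54 → sign −
step 1: pivot 62/27 → sign +
step 2: pivot 1/31 → sign +
step 3: pivot -1 → sign −
signature = (2, 2, 0)

Answer: (2, 2, 0)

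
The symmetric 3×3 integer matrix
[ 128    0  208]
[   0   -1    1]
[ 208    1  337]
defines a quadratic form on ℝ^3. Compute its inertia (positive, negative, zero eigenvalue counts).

step 0: pivot 128 → sign +
step 1: pivot -1 → sign −
step 2: row/col 2 already zero → sign 0
signature = (1, 1, 1)

Answer: (1, 1, 1)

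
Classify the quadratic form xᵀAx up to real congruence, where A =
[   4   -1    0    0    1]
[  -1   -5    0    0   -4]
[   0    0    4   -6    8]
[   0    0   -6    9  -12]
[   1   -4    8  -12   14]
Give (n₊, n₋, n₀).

step 0: pivot 4 → sign +
step 1: pivot -21/4 → sign −
step 2: pivot 4 → sign +
step 3: pivot 3/7 → sign +
step 4: row/col 4 already zero → sign 0
signature = (3, 1, 1)

Answer: (3, 1, 1)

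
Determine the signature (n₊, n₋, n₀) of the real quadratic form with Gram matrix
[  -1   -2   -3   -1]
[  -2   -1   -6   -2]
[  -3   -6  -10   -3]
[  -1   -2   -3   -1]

step 0: pivot -1 → sign −
step 1: pivot 3 → sign +
step 2: pivot -1 → sign −
step 3: row/col 3 already zero → sign 0
signature = (1, 2, 1)

Answer: (1, 2, 1)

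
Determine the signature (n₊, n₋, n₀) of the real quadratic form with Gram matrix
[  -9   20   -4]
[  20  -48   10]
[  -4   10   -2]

Answer: (1, 2, 0)

Derivation:
step 0: pivot -9 → sign −
step 1: pivot -32/9 → sign −
step 2: pivot 1/8 → sign +
signature = (1, 2, 0)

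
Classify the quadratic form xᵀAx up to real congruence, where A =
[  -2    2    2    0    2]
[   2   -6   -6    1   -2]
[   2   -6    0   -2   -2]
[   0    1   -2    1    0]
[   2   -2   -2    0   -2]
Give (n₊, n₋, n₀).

Answer: (1, 3, 1)

Derivation:
step 0: pivot -2 → sign −
step 1: pivot -4 → sign −
step 2: pivot 6 → sign +
step 3: pivot -1/4 → sign −
step 4: row/col 4 already zero → sign 0
signature = (1, 3, 1)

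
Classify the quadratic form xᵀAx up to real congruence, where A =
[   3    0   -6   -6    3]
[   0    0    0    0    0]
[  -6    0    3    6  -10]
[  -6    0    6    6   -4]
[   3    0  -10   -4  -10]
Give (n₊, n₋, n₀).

Answer: (1, 3, 1)

Derivation:
step 0: pivot 3 → sign +
step 1: pivot -9 → sign −
step 2: pivot -2 → sign −
step 3: pivot -1/3 → sign −
step 4: row/col 4 already zero → sign 0
signature = (1, 3, 1)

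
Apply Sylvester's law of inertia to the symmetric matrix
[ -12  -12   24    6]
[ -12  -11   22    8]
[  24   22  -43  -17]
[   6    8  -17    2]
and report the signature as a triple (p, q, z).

step 0: pivot -12 → sign −
step 1: pivot 1 → sign +
step 2: pivot 1 → sign +
step 3: row/col 3 already zero → sign 0
signature = (2, 1, 1)

Answer: (2, 1, 1)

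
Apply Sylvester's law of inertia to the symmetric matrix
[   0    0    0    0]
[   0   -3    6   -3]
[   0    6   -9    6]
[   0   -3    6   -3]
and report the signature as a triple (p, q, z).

Answer: (1, 1, 2)

Derivation:
step 0: pivot -3 → sign −
step 1: pivot 3 → sign +
step 2: row/col 2 already zero → sign 0
step 3: row/col 3 already zero → sign 0
signature = (1, 1, 2)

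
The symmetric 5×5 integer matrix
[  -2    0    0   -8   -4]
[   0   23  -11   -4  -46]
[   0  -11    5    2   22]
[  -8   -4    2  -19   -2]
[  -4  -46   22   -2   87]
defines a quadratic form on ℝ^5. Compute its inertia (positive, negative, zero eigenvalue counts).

step 0: pivot -2 → sign −
step 1: pivot 23 → sign +
step 2: pivot -6/23 → sign −
step 3: pivot 37/3 → sign +
step 4: pivot 3/37 → sign +
signature = (3, 2, 0)

Answer: (3, 2, 0)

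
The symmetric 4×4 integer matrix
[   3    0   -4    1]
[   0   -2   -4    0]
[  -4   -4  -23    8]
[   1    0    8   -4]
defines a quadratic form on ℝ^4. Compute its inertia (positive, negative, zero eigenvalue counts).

Answer: (1, 3, 0)

Derivation:
step 0: pivot 3 → sign +
step 1: pivot -2 → sign −
step 2: pivot -61/3 → sign −
step 3: pivot -3/61 → sign −
signature = (1, 3, 0)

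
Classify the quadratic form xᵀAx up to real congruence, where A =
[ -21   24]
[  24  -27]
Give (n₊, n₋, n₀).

Answer: (1, 1, 0)

Derivation:
step 0: pivot -21 → sign −
step 1: pivot 3/7 → sign +
signature = (1, 1, 0)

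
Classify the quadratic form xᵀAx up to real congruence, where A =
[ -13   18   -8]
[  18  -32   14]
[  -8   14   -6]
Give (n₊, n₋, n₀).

step 0: pivot -13 → sign −
step 1: pivot -92/13 → sign −
step 2: pivot 3/23 → sign +
signature = (1, 2, 0)

Answer: (1, 2, 0)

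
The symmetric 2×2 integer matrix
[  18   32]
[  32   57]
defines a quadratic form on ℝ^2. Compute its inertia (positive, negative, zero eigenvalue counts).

step 0: pivot 18 → sign +
step 1: pivot 1/9 → sign +
signature = (2, 0, 0)

Answer: (2, 0, 0)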